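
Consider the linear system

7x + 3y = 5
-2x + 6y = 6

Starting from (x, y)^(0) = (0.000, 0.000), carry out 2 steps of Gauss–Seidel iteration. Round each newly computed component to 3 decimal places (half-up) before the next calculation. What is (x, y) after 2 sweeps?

(0.184, 1.061)

Iteration 1:
  x = (5 - (3)·0.000) / (7) = 0.714
  y = (6 - (-2)·0.714) / (6) = 1.238
Iteration 2:
  x = (5 - (3)·1.238) / (7) = 0.184
  y = (6 - (-2)·0.184) / (6) = 1.061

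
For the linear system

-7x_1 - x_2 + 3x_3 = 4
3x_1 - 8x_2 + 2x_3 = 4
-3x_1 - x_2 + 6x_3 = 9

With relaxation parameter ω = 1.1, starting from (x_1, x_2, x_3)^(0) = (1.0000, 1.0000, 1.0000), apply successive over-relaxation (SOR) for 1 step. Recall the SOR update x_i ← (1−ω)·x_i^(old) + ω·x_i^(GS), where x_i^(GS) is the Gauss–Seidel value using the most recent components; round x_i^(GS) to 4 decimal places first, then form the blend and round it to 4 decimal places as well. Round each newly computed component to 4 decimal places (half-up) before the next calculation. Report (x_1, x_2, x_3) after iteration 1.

(-0.4143, -0.5459, 1.2221)

Iteration 1:
  x_1: GS value = (4 - (-1)·1.0000 - (3)·1.0000) / (-7) = -0.2857;  x_1 ← (1−ω)·1.0000 + ω·-0.2857 = -0.4143
  x_2: GS value = (4 - (3)·-0.4143 - (2)·1.0000) / (-8) = -0.4054;  x_2 ← (1−ω)·1.0000 + ω·-0.4054 = -0.5459
  x_3: GS value = (9 - (-3)·-0.4143 - (-1)·-0.5459) / (6) = 1.2019;  x_3 ← (1−ω)·1.0000 + ω·1.2019 = 1.2221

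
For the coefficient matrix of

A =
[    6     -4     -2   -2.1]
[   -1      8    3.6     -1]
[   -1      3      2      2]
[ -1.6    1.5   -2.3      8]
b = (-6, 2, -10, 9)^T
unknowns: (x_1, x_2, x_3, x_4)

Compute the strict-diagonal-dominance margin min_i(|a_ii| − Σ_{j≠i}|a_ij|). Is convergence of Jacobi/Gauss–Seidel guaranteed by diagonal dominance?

-4

row 1: |6| − (4+2+2.1) = -2.1
row 2: |8| − (1+3.6+1) = 2.4
row 3: |2| − (1+3+2) = -4
row 4: |8| − (1.6+1.5+2.3) = 2.6
minimum over rows = -4 → not strictly diagonally dominant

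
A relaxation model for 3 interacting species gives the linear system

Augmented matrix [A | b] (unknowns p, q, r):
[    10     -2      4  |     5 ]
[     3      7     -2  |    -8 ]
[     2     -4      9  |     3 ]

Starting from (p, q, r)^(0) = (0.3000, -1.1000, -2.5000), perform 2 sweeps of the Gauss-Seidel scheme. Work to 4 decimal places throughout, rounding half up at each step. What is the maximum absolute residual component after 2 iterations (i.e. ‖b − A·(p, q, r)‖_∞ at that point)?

1.0800

Iteration 1:
  p = (5 - (-2)·-1.1000 - (4)·-2.5000) / (10) = 1.2800
  q = (-8 - (3)·1.2800 - (-2)·-2.5000) / (7) = -2.4057
  r = (3 - (2)·1.2800 - (-4)·-2.4057) / (9) = -1.0203
Iteration 2:
  p = (5 - (-2)·-2.4057 - (4)·-1.0203) / (10) = 0.4270
  q = (-8 - (3)·0.4270 - (-2)·-1.0203) / (7) = -1.6174
  r = (3 - (2)·0.4270 - (-4)·-1.6174) / (9) = -0.4804
Residual b − A·x = (-0.5832, 1.0800, 0.0000); ∞-norm = 1.0800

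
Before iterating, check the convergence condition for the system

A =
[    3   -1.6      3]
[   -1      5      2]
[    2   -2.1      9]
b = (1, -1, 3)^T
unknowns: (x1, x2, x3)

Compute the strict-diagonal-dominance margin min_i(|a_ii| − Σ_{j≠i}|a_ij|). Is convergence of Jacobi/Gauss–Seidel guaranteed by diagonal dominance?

-1.6

row 1: |3| − (1.6+3) = -1.6
row 2: |5| − (1+2) = 2
row 3: |9| − (2+2.1) = 4.9
minimum over rows = -1.6 → not strictly diagonally dominant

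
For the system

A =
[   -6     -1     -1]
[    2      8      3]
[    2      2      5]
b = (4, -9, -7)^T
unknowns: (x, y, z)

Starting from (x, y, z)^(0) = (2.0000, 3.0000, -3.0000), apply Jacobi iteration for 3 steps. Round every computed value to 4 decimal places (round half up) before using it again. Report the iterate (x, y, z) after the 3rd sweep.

Iteration 1:
  x = (4 - (-1)·3.0000 - (-1)·-3.0000) / (-6) = -0.6667
  y = (-9 - (2)·2.0000 - (3)·-3.0000) / (8) = -0.5000
  z = (-7 - (2)·2.0000 - (2)·3.0000) / (5) = -3.4000
Iteration 2:
  x = (4 - (-1)·-0.5000 - (-1)·-3.4000) / (-6) = -0.0167
  y = (-9 - (2)·-0.6667 - (3)·-3.4000) / (8) = 0.3167
  z = (-7 - (2)·-0.6667 - (2)·-0.5000) / (5) = -0.9333
Iteration 3:
  x = (4 - (-1)·0.3167 - (-1)·-0.9333) / (-6) = -0.5639
  y = (-9 - (2)·-0.0167 - (3)·-0.9333) / (8) = -0.7708
  z = (-7 - (2)·-0.0167 - (2)·0.3167) / (5) = -1.5200

(-0.5639, -0.7708, -1.5200)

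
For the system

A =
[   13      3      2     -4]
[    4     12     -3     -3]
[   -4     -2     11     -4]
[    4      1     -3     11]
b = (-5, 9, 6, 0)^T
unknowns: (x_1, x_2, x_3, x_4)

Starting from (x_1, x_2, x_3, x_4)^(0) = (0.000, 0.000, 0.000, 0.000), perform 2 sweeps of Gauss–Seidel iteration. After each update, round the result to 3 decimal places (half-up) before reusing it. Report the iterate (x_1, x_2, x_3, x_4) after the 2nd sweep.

Iteration 1:
  x_1 = (-5 - (3)·0.000 - (2)·0.000 - (-4)·0.000) / (13) = -0.385
  x_2 = (9 - (4)·-0.385 - (-3)·0.000 - (-3)·0.000) / (12) = 0.878
  x_3 = (6 - (-4)·-0.385 - (-2)·0.878 - (-4)·0.000) / (11) = 0.565
  x_4 = (0 - (4)·-0.385 - (1)·0.878 - (-3)·0.565) / (11) = 0.214
Iteration 2:
  x_1 = (-5 - (3)·0.878 - (2)·0.565 - (-4)·0.214) / (13) = -0.608
  x_2 = (9 - (4)·-0.608 - (-3)·0.565 - (-3)·0.214) / (12) = 1.147
  x_3 = (6 - (-4)·-0.608 - (-2)·1.147 - (-4)·0.214) / (11) = 0.611
  x_4 = (0 - (4)·-0.608 - (1)·1.147 - (-3)·0.611) / (11) = 0.283

(-0.608, 1.147, 0.611, 0.283)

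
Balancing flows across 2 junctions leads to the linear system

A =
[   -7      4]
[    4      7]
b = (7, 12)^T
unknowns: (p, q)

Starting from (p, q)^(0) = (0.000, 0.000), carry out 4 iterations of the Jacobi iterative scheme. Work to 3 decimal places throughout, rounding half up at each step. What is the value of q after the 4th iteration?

Iteration 1:
  p = (7 - (4)·0.000) / (-7) = -1.000
  q = (12 - (4)·0.000) / (7) = 1.714
Iteration 2:
  p = (7 - (4)·1.714) / (-7) = -0.021
  q = (12 - (4)·-1.000) / (7) = 2.286
Iteration 3:
  p = (7 - (4)·2.286) / (-7) = 0.306
  q = (12 - (4)·-0.021) / (7) = 1.726
Iteration 4:
  p = (7 - (4)·1.726) / (-7) = -0.014
  q = (12 - (4)·0.306) / (7) = 1.539

1.539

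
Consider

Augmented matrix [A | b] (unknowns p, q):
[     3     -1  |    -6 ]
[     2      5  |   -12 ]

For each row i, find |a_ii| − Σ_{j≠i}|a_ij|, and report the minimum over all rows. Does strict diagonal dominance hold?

2

row 1: |3| − (1) = 2
row 2: |5| − (2) = 3
minimum over rows = 2 → strictly diagonally dominant (convergence guaranteed)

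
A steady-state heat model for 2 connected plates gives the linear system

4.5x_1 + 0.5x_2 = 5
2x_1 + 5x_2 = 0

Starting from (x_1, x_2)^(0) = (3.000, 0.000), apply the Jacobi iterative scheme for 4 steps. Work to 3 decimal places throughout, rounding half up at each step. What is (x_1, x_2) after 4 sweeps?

Iteration 1:
  x_1 = (5 - (0.5)·0.000) / (4.5) = 1.111
  x_2 = (0 - (2)·3.000) / (5) = -1.200
Iteration 2:
  x_1 = (5 - (0.5)·-1.200) / (4.5) = 1.244
  x_2 = (0 - (2)·1.111) / (5) = -0.444
Iteration 3:
  x_1 = (5 - (0.5)·-0.444) / (4.5) = 1.160
  x_2 = (0 - (2)·1.244) / (5) = -0.498
Iteration 4:
  x_1 = (5 - (0.5)·-0.498) / (4.5) = 1.166
  x_2 = (0 - (2)·1.160) / (5) = -0.464

(1.166, -0.464)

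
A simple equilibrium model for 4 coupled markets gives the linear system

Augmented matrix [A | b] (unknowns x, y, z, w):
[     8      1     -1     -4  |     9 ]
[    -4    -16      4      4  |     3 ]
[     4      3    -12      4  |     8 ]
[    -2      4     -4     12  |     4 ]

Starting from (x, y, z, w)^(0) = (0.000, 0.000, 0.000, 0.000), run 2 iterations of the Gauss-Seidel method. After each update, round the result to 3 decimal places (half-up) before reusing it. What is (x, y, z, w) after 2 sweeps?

Iteration 1:
  x = (9 - (1)·0.000 - (-1)·0.000 - (-4)·0.000) / (8) = 1.125
  y = (3 - (-4)·1.125 - (4)·0.000 - (4)·0.000) / (-16) = -0.469
  z = (8 - (4)·1.125 - (3)·-0.469 - (4)·0.000) / (-12) = -0.409
  w = (4 - (-2)·1.125 - (4)·-0.469 - (-4)·-0.409) / (12) = 0.541
Iteration 2:
  x = (9 - (1)·-0.469 - (-1)·-0.409 - (-4)·0.541) / (8) = 1.403
  y = (3 - (-4)·1.403 - (4)·-0.409 - (4)·0.541) / (-16) = -0.505
  z = (8 - (4)·1.403 - (3)·-0.505 - (4)·0.541) / (-12) = -0.145
  w = (4 - (-2)·1.403 - (4)·-0.505 - (-4)·-0.145) / (12) = 0.687

(1.403, -0.505, -0.145, 0.687)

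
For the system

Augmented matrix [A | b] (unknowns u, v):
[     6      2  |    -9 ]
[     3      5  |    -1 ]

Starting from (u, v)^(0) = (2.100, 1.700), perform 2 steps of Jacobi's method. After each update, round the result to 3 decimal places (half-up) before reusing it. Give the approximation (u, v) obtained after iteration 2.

Iteration 1:
  u = (-9 - (2)·1.700) / (6) = -2.067
  v = (-1 - (3)·2.100) / (5) = -1.460
Iteration 2:
  u = (-9 - (2)·-1.460) / (6) = -1.013
  v = (-1 - (3)·-2.067) / (5) = 1.040

(-1.013, 1.040)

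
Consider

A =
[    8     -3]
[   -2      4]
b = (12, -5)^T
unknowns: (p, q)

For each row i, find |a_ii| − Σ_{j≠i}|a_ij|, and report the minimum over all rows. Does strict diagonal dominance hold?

row 1: |8| − (3) = 5
row 2: |4| − (2) = 2
minimum over rows = 2 → strictly diagonally dominant (convergence guaranteed)

2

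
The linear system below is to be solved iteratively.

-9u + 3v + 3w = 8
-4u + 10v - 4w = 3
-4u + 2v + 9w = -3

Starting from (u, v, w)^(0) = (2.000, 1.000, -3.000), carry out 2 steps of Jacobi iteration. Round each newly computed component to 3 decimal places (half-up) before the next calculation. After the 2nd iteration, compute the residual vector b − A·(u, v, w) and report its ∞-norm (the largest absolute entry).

4.277

Iteration 1:
  u = (8 - (3)·1.000 - (3)·-3.000) / (-9) = -1.556
  v = (3 - (-4)·2.000 - (-4)·-3.000) / (10) = -0.100
  w = (-3 - (-4)·2.000 - (2)·1.000) / (9) = 0.333
Iteration 2:
  u = (8 - (3)·-0.100 - (3)·0.333) / (-9) = -0.811
  v = (3 - (-4)·-1.556 - (-4)·0.333) / (10) = -0.189
  w = (-3 - (-4)·-1.556 - (2)·-0.100) / (9) = -1.003
Residual b − A·x = (4.277, -2.366, 3.161); ∞-norm = 4.277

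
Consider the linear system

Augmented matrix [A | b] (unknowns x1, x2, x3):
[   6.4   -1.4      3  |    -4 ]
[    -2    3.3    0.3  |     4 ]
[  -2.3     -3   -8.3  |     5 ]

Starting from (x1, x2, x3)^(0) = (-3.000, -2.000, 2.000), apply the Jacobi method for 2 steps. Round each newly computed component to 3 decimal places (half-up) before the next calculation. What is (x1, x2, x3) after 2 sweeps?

(-1.244, -0.087, 0.237)

Iteration 1:
  x1 = (-4 - (-1.4)·-2.000 - (3)·2.000) / (6.4) = -2.000
  x2 = (4 - (-2)·-3.000 - (0.3)·2.000) / (3.3) = -0.788
  x3 = (5 - (-2.3)·-3.000 - (-3)·-2.000) / (-8.3) = 0.952
Iteration 2:
  x1 = (-4 - (-1.4)·-0.788 - (3)·0.952) / (6.4) = -1.244
  x2 = (4 - (-2)·-2.000 - (0.3)·0.952) / (3.3) = -0.087
  x3 = (5 - (-2.3)·-2.000 - (-3)·-0.788) / (-8.3) = 0.237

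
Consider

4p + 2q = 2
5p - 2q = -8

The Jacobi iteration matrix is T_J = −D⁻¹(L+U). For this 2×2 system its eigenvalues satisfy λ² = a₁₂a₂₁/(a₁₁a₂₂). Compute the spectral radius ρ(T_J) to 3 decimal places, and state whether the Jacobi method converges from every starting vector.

1.118

a₁₂a₂₁/(a₁₁a₂₂) = (2)·(5) / ((4)·(-2)) = -1.250000
ρ = √|-1.250000| = √1.250000 = 1.118
ρ > 1, so Jacobi diverges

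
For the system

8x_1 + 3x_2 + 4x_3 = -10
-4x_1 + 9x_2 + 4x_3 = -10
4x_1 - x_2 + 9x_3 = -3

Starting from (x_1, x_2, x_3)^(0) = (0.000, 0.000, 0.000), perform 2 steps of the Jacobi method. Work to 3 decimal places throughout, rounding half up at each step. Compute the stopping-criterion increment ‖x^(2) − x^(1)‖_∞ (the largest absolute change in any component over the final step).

0.583

Iteration 1:
  x_1 = (-10 - (3)·0.000 - (4)·0.000) / (8) = -1.250
  x_2 = (-10 - (-4)·0.000 - (4)·0.000) / (9) = -1.111
  x_3 = (-3 - (4)·0.000 - (-1)·0.000) / (9) = -0.333
Iteration 2:
  x_1 = (-10 - (3)·-1.111 - (4)·-0.333) / (8) = -0.667
  x_2 = (-10 - (-4)·-1.250 - (4)·-0.333) / (9) = -1.519
  x_3 = (-3 - (4)·-1.250 - (-1)·-1.111) / (9) = 0.099
Change: (0.583, -0.408, 0.432) → max |·| = 0.583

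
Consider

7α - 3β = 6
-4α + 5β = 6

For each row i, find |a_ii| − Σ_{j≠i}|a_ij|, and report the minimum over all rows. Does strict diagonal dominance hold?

1

row 1: |7| − (3) = 4
row 2: |5| − (4) = 1
minimum over rows = 1 → strictly diagonally dominant (convergence guaranteed)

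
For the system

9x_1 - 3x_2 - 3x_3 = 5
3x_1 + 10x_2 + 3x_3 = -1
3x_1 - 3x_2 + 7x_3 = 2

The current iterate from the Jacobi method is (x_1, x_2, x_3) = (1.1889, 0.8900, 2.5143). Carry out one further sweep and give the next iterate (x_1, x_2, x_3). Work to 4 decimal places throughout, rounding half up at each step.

One sweep:
  x_1 = (5 - (-3)·0.8900 - (-3)·2.5143) / (9) = 1.6903
  x_2 = (-1 - (3)·1.1889 - (3)·2.5143) / (10) = -1.2110
  x_3 = (2 - (3)·1.1889 - (-3)·0.8900) / (7) = 0.1576

(1.6903, -1.2110, 0.1576)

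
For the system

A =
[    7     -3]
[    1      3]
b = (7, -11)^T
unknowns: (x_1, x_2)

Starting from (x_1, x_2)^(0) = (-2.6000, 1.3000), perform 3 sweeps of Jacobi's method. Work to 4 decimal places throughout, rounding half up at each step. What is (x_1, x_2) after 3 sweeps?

(-0.7939, -3.6000)

Iteration 1:
  x_1 = (7 - (-3)·1.3000) / (7) = 1.5571
  x_2 = (-11 - (1)·-2.6000) / (3) = -2.8000
Iteration 2:
  x_1 = (7 - (-3)·-2.8000) / (7) = -0.2000
  x_2 = (-11 - (1)·1.5571) / (3) = -4.1857
Iteration 3:
  x_1 = (7 - (-3)·-4.1857) / (7) = -0.7939
  x_2 = (-11 - (1)·-0.2000) / (3) = -3.6000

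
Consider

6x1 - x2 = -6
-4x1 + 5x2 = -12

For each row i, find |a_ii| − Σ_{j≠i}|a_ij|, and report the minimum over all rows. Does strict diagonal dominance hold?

row 1: |6| − (1) = 5
row 2: |5| − (4) = 1
minimum over rows = 1 → strictly diagonally dominant (convergence guaranteed)

1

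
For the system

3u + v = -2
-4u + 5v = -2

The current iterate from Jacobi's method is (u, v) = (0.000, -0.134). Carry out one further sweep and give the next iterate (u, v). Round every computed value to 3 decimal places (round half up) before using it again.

(-0.622, -0.400)

One sweep:
  u = (-2 - (1)·-0.134) / (3) = -0.622
  v = (-2 - (-4)·0.000) / (5) = -0.400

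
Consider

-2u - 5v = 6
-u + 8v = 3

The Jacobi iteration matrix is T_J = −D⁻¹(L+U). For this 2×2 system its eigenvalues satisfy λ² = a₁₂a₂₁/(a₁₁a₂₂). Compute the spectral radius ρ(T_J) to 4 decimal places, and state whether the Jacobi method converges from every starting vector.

0.5590

a₁₂a₂₁/(a₁₁a₂₂) = (-5)·(-1) / ((-2)·(8)) = -0.312500
ρ = √|-0.312500| = √0.312500 = 0.5590
ρ < 1, so Jacobi converges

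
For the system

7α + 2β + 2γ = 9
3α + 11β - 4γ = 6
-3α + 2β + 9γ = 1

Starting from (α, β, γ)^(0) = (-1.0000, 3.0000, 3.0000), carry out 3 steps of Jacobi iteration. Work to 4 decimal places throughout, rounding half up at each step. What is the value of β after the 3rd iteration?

0.1085

Iteration 1:
  α = (9 - (2)·3.0000 - (2)·3.0000) / (7) = -0.4286
  β = (6 - (3)·-1.0000 - (-4)·3.0000) / (11) = 1.9091
  γ = (1 - (-3)·-1.0000 - (2)·3.0000) / (9) = -0.8889
Iteration 2:
  α = (9 - (2)·1.9091 - (2)·-0.8889) / (7) = 0.9942
  β = (6 - (3)·-0.4286 - (-4)·-0.8889) / (11) = 0.3391
  γ = (1 - (-3)·-0.4286 - (2)·1.9091) / (9) = -0.4560
Iteration 3:
  α = (9 - (2)·0.3391 - (2)·-0.4560) / (7) = 1.3191
  β = (6 - (3)·0.9942 - (-4)·-0.4560) / (11) = 0.1085
  γ = (1 - (-3)·0.9942 - (2)·0.3391) / (9) = 0.3672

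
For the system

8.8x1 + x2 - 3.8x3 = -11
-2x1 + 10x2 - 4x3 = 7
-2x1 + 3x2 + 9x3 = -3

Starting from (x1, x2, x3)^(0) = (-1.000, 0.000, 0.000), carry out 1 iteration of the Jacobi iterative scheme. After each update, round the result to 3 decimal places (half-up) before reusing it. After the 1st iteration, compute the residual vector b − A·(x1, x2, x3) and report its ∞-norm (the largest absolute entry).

Iteration 1:
  x1 = (-11 - (1)·0.000 - (-3.8)·0.000) / (8.8) = -1.250
  x2 = (7 - (-2)·-1.000 - (-4)·0.000) / (10) = 0.500
  x3 = (-3 - (-2)·-1.000 - (3)·0.000) / (9) = -0.556
Residual b − A·x = (-2.613, -2.724, -1.996); ∞-norm = 2.724

2.724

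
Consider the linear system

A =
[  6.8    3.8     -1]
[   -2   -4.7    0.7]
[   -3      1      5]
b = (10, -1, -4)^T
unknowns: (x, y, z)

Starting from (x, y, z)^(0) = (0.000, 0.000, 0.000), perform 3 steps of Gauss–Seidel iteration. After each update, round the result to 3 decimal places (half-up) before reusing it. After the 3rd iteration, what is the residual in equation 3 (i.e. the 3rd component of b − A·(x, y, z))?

0.001

Iteration 1:
  x = (10 - (3.8)·0.000 - (-1)·0.000) / (6.8) = 1.471
  y = (-1 - (-2)·1.471 - (0.7)·0.000) / (-4.7) = -0.413
  z = (-4 - (-3)·1.471 - (1)·-0.413) / (5) = 0.165
Iteration 2:
  x = (10 - (3.8)·-0.413 - (-1)·0.165) / (6.8) = 1.726
  y = (-1 - (-2)·1.726 - (0.7)·0.165) / (-4.7) = -0.497
  z = (-4 - (-3)·1.726 - (1)·-0.497) / (5) = 0.335
Iteration 3:
  x = (10 - (3.8)·-0.497 - (-1)·0.335) / (6.8) = 1.798
  y = (-1 - (-2)·1.798 - (0.7)·0.335) / (-4.7) = -0.502
  z = (-4 - (-3)·1.798 - (1)·-0.502) / (5) = 0.379
Residual b − A·x = (0.060, -0.029, 0.001)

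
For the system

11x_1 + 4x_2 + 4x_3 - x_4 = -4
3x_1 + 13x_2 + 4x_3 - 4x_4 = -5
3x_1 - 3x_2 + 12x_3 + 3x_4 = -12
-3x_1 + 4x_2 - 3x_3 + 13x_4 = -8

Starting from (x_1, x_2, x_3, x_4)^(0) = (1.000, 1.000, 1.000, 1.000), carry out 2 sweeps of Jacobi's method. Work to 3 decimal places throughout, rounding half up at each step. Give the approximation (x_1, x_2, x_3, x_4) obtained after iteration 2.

Iteration 1:
  x_1 = (-4 - (4)·1.000 - (4)·1.000 - (-1)·1.000) / (11) = -1.000
  x_2 = (-5 - (3)·1.000 - (4)·1.000 - (-4)·1.000) / (13) = -0.615
  x_3 = (-12 - (3)·1.000 - (-3)·1.000 - (3)·1.000) / (12) = -1.250
  x_4 = (-8 - (-3)·1.000 - (4)·1.000 - (-3)·1.000) / (13) = -0.462
Iteration 2:
  x_1 = (-4 - (4)·-0.615 - (4)·-1.250 - (-1)·-0.462) / (11) = 0.273
  x_2 = (-5 - (3)·-1.000 - (4)·-1.250 - (-4)·-0.462) / (13) = 0.089
  x_3 = (-12 - (3)·-1.000 - (-3)·-0.615 - (3)·-0.462) / (12) = -0.788
  x_4 = (-8 - (-3)·-1.000 - (4)·-0.615 - (-3)·-1.250) / (13) = -0.945

(0.273, 0.089, -0.788, -0.945)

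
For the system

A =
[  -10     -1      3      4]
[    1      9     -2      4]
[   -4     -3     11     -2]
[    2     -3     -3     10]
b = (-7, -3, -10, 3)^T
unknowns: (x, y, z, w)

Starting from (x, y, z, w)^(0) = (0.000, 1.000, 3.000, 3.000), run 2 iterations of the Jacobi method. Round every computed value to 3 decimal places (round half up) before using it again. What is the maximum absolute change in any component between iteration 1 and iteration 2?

2.067

Iteration 1:
  x = (-7 - (-1)·1.000 - (3)·3.000 - (4)·3.000) / (-10) = 2.700
  y = (-3 - (1)·0.000 - (-2)·3.000 - (4)·3.000) / (9) = -1.000
  z = (-10 - (-4)·0.000 - (-3)·1.000 - (-2)·3.000) / (11) = -0.091
  w = (3 - (2)·0.000 - (-3)·1.000 - (-3)·3.000) / (10) = 1.500
Iteration 2:
  x = (-7 - (-1)·-1.000 - (3)·-0.091 - (4)·1.500) / (-10) = 1.373
  y = (-3 - (1)·2.700 - (-2)·-0.091 - (4)·1.500) / (9) = -1.320
  z = (-10 - (-4)·2.700 - (-3)·-1.000 - (-2)·1.500) / (11) = 0.073
  w = (3 - (2)·2.700 - (-3)·-1.000 - (-3)·-0.091) / (10) = -0.567
Change: (-1.327, -0.320, 0.164, -2.067) → max |·| = 2.067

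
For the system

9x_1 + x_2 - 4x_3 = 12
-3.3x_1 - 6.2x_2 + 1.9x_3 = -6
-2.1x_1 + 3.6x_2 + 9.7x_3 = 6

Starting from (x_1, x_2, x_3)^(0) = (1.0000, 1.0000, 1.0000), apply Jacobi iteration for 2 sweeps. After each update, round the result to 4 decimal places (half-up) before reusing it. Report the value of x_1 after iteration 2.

1.4571

Iteration 1:
  x_1 = (12 - (1)·1.0000 - (-4)·1.0000) / (9) = 1.6667
  x_2 = (-6 - (-3.3)·1.0000 - (1.9)·1.0000) / (-6.2) = 0.7419
  x_3 = (6 - (-2.1)·1.0000 - (3.6)·1.0000) / (9.7) = 0.4639
Iteration 2:
  x_1 = (12 - (1)·0.7419 - (-4)·0.4639) / (9) = 1.4571
  x_2 = (-6 - (-3.3)·1.6667 - (1.9)·0.4639) / (-6.2) = 0.2228
  x_3 = (6 - (-2.1)·1.6667 - (3.6)·0.7419) / (9.7) = 0.7040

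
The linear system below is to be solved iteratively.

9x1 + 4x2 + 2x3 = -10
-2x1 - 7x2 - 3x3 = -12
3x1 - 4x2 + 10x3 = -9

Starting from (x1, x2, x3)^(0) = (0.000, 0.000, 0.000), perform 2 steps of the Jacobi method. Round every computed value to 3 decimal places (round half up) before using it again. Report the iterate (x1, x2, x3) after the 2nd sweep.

Iteration 1:
  x1 = (-10 - (4)·0.000 - (2)·0.000) / (9) = -1.111
  x2 = (-12 - (-2)·0.000 - (-3)·0.000) / (-7) = 1.714
  x3 = (-9 - (3)·0.000 - (-4)·0.000) / (10) = -0.900
Iteration 2:
  x1 = (-10 - (4)·1.714 - (2)·-0.900) / (9) = -1.673
  x2 = (-12 - (-2)·-1.111 - (-3)·-0.900) / (-7) = 2.417
  x3 = (-9 - (3)·-1.111 - (-4)·1.714) / (10) = 0.119

(-1.673, 2.417, 0.119)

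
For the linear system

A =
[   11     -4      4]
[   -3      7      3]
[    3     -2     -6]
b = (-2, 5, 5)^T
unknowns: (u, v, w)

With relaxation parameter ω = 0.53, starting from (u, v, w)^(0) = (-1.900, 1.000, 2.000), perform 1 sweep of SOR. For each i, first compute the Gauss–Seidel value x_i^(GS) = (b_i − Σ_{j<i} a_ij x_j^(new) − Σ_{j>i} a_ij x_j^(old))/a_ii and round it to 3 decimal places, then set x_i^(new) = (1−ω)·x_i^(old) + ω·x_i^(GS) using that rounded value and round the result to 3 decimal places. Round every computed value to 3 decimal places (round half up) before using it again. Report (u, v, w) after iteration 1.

Iteration 1:
  u: GS value = (-2 - (-4)·1.000 - (4)·2.000) / (11) = -0.545;  u ← (1−ω)·-1.900 + ω·-0.545 = -1.182
  v: GS value = (5 - (-3)·-1.182 - (3)·2.000) / (7) = -0.649;  v ← (1−ω)·1.000 + ω·-0.649 = 0.126
  w: GS value = (5 - (3)·-1.182 - (-2)·0.126) / (-6) = -1.466;  w ← (1−ω)·2.000 + ω·-1.466 = 0.163

(-1.182, 0.126, 0.163)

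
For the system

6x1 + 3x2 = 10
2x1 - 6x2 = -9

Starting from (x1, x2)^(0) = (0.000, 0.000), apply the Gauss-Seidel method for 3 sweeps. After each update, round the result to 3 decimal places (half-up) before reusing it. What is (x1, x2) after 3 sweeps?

Iteration 1:
  x1 = (10 - (3)·0.000) / (6) = 1.667
  x2 = (-9 - (2)·1.667) / (-6) = 2.056
Iteration 2:
  x1 = (10 - (3)·2.056) / (6) = 0.639
  x2 = (-9 - (2)·0.639) / (-6) = 1.713
Iteration 3:
  x1 = (10 - (3)·1.713) / (6) = 0.810
  x2 = (-9 - (2)·0.810) / (-6) = 1.770

(0.810, 1.770)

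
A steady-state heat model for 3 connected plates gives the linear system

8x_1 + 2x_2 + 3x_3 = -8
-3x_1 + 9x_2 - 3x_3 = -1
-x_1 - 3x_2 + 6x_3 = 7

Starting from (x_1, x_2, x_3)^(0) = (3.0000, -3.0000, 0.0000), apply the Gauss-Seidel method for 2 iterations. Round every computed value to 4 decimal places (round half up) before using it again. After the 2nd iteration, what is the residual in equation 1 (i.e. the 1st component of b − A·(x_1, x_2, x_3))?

Iteration 1:
  x_1 = (-8 - (2)·-3.0000 - (3)·0.0000) / (8) = -0.2500
  x_2 = (-1 - (-3)·-0.2500 - (-3)·0.0000) / (9) = -0.1944
  x_3 = (7 - (-1)·-0.2500 - (-3)·-0.1944) / (6) = 1.0278
Iteration 2:
  x_1 = (-8 - (2)·-0.1944 - (3)·1.0278) / (8) = -1.3368
  x_2 = (-1 - (-3)·-1.3368 - (-3)·1.0278) / (9) = -0.2141
  x_3 = (7 - (-1)·-1.3368 - (-3)·-0.2141) / (6) = 0.8368
Residual b − A·x = (0.6122, -0.5731, 0.0001)

0.6122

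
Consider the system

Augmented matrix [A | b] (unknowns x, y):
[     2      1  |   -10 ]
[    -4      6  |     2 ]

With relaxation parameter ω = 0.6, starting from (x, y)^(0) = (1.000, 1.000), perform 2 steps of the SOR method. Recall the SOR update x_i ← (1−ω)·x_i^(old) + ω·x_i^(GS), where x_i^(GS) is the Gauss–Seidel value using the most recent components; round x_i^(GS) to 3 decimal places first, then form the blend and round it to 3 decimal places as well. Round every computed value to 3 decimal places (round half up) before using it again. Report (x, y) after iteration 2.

(-3.992, -1.621)

Iteration 1:
  x: GS value = (-10 - (1)·1.000) / (2) = -5.500;  x ← (1−ω)·1.000 + ω·-5.500 = -2.900
  y: GS value = (2 - (-4)·-2.900) / (6) = -1.600;  y ← (1−ω)·1.000 + ω·-1.600 = -0.560
Iteration 2:
  x: GS value = (-10 - (1)·-0.560) / (2) = -4.720;  x ← (1−ω)·-2.900 + ω·-4.720 = -3.992
  y: GS value = (2 - (-4)·-3.992) / (6) = -2.328;  y ← (1−ω)·-0.560 + ω·-2.328 = -1.621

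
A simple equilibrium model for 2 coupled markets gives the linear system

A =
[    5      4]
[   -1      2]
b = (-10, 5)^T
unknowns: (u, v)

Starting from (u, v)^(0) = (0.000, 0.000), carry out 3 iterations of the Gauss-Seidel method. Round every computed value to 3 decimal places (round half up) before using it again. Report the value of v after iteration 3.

Iteration 1:
  u = (-10 - (4)·0.000) / (5) = -2.000
  v = (5 - (-1)·-2.000) / (2) = 1.500
Iteration 2:
  u = (-10 - (4)·1.500) / (5) = -3.200
  v = (5 - (-1)·-3.200) / (2) = 0.900
Iteration 3:
  u = (-10 - (4)·0.900) / (5) = -2.720
  v = (5 - (-1)·-2.720) / (2) = 1.140

1.140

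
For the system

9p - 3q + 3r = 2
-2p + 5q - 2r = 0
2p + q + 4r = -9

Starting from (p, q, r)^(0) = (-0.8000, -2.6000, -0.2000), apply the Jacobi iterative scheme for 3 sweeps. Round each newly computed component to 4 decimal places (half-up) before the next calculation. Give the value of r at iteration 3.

Iteration 1:
  p = (2 - (-3)·-2.6000 - (3)·-0.2000) / (9) = -0.5778
  q = (0 - (-2)·-0.8000 - (-2)·-0.2000) / (5) = -0.4000
  r = (-9 - (2)·-0.8000 - (1)·-2.6000) / (4) = -1.2000
Iteration 2:
  p = (2 - (-3)·-0.4000 - (3)·-1.2000) / (9) = 0.4889
  q = (0 - (-2)·-0.5778 - (-2)·-1.2000) / (5) = -0.7111
  r = (-9 - (2)·-0.5778 - (1)·-0.4000) / (4) = -1.8611
Iteration 3:
  p = (2 - (-3)·-0.7111 - (3)·-1.8611) / (9) = 0.6056
  q = (0 - (-2)·0.4889 - (-2)·-1.8611) / (5) = -0.5489
  r = (-9 - (2)·0.4889 - (1)·-0.7111) / (4) = -2.3167

-2.3167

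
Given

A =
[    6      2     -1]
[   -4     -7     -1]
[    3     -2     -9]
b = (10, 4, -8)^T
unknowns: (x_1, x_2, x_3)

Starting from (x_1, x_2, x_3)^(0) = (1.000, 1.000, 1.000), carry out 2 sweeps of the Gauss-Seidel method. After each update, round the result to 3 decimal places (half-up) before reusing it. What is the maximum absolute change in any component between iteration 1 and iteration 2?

0.980

Iteration 1:
  x_1 = (10 - (2)·1.000 - (-1)·1.000) / (6) = 1.500
  x_2 = (4 - (-4)·1.500 - (-1)·1.000) / (-7) = -1.571
  x_3 = (-8 - (3)·1.500 - (-2)·-1.571) / (-9) = 1.738
Iteration 2:
  x_1 = (10 - (2)·-1.571 - (-1)·1.738) / (6) = 2.480
  x_2 = (4 - (-4)·2.480 - (-1)·1.738) / (-7) = -2.237
  x_3 = (-8 - (3)·2.480 - (-2)·-2.237) / (-9) = 2.213
Change: (0.980, -0.666, 0.475) → max |·| = 0.980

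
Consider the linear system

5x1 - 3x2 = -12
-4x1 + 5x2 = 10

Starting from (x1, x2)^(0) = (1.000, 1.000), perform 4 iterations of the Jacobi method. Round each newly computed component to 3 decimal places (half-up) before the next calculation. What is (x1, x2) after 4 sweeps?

Iteration 1:
  x1 = (-12 - (-3)·1.000) / (5) = -1.800
  x2 = (10 - (-4)·1.000) / (5) = 2.800
Iteration 2:
  x1 = (-12 - (-3)·2.800) / (5) = -0.720
  x2 = (10 - (-4)·-1.800) / (5) = 0.560
Iteration 3:
  x1 = (-12 - (-3)·0.560) / (5) = -2.064
  x2 = (10 - (-4)·-0.720) / (5) = 1.424
Iteration 4:
  x1 = (-12 - (-3)·1.424) / (5) = -1.546
  x2 = (10 - (-4)·-2.064) / (5) = 0.349

(-1.546, 0.349)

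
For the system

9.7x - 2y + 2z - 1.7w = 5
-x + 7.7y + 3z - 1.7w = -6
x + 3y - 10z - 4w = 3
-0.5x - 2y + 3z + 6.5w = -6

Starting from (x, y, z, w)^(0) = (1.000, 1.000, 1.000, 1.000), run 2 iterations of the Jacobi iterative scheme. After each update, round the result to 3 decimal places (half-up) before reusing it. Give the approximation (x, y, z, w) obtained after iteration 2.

Iteration 1:
  x = (5 - (-2)·1.000 - (2)·1.000 - (-1.7)·1.000) / (9.7) = 0.691
  y = (-6 - (-1)·1.000 - (3)·1.000 - (-1.7)·1.000) / (7.7) = -0.818
  z = (3 - (1)·1.000 - (3)·1.000 - (-4)·1.000) / (-10) = -0.300
  w = (-6 - (-0.5)·1.000 - (-2)·1.000 - (3)·1.000) / (6.5) = -1.000
Iteration 2:
  x = (5 - (-2)·-0.818 - (2)·-0.300 - (-1.7)·-1.000) / (9.7) = 0.233
  y = (-6 - (-1)·0.691 - (3)·-0.300 - (-1.7)·-1.000) / (7.7) = -0.793
  z = (3 - (1)·0.691 - (3)·-0.818 - (-4)·-1.000) / (-10) = -0.076
  w = (-6 - (-0.5)·0.691 - (-2)·-0.818 - (3)·-0.300) / (6.5) = -0.983

(0.233, -0.793, -0.076, -0.983)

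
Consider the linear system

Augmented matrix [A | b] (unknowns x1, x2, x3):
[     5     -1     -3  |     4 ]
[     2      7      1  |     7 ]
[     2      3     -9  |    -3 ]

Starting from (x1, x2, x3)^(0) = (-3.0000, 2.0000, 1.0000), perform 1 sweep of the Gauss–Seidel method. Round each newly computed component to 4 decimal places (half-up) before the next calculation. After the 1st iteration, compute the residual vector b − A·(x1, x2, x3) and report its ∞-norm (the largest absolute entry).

2.1143

Iteration 1:
  x1 = (4 - (-1)·2.0000 - (-3)·1.0000) / (5) = 1.8000
  x2 = (7 - (2)·1.8000 - (1)·1.0000) / (7) = 0.3429
  x3 = (-3 - (2)·1.8000 - (3)·0.3429) / (-9) = 0.8476
Residual b − A·x = (-2.1143, 0.1521, -0.0003); ∞-norm = 2.1143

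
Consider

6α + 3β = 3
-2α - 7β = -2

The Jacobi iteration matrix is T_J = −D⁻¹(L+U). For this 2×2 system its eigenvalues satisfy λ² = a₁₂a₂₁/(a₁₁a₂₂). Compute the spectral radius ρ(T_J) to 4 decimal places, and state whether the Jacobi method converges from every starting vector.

a₁₂a₂₁/(a₁₁a₂₂) = (3)·(-2) / ((6)·(-7)) = 0.142857
ρ = √|0.142857| = √0.142857 = 0.3780
ρ < 1, so Jacobi converges

0.3780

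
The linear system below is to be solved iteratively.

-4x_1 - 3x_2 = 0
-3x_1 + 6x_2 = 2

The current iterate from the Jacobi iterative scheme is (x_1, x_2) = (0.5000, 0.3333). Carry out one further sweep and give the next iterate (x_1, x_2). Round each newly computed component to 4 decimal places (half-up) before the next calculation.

(-0.2500, 0.5833)

One sweep:
  x_1 = (0 - (-3)·0.3333) / (-4) = -0.2500
  x_2 = (2 - (-3)·0.5000) / (6) = 0.5833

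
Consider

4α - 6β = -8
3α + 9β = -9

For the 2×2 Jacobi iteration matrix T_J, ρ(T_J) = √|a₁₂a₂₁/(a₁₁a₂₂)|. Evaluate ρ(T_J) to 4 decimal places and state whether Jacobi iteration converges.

a₁₂a₂₁/(a₁₁a₂₂) = (-6)·(3) / ((4)·(9)) = -0.500000
ρ = √|-0.500000| = √0.500000 = 0.7071
ρ < 1, so Jacobi converges

0.7071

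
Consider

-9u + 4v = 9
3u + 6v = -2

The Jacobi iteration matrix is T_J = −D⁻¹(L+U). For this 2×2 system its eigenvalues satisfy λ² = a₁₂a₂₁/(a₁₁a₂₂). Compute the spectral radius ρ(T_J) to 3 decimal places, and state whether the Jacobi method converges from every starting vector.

0.471

a₁₂a₂₁/(a₁₁a₂₂) = (4)·(3) / ((-9)·(6)) = -0.222222
ρ = √|-0.222222| = √0.222222 = 0.471
ρ < 1, so Jacobi converges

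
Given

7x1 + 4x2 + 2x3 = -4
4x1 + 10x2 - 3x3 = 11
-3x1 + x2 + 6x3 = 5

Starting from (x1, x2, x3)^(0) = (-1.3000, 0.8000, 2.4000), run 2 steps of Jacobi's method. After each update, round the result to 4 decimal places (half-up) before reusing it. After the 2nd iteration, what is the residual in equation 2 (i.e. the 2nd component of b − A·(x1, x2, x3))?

Iteration 1:
  x1 = (-4 - (4)·0.8000 - (2)·2.4000) / (7) = -1.7143
  x2 = (11 - (4)·-1.3000 - (-3)·2.4000) / (10) = 2.3400
  x3 = (5 - (-3)·-1.3000 - (1)·0.8000) / (6) = 0.0500
Iteration 2:
  x1 = (-4 - (4)·2.3400 - (2)·0.0500) / (7) = -1.9229
  x2 = (11 - (4)·-1.7143 - (-3)·0.0500) / (10) = 1.8007
  x3 = (5 - (-3)·-1.7143 - (1)·2.3400) / (6) = -0.4138
Residual b − A·x = (3.0851, -0.5568, -0.0866)

-0.5568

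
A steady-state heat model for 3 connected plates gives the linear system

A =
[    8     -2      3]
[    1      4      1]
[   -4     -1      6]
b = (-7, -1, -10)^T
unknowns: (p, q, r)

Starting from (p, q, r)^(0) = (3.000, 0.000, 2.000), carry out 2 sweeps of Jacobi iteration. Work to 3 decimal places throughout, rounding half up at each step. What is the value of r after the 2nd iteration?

-3.000

Iteration 1:
  p = (-7 - (-2)·0.000 - (3)·2.000) / (8) = -1.625
  q = (-1 - (1)·3.000 - (1)·2.000) / (4) = -1.500
  r = (-10 - (-4)·3.000 - (-1)·0.000) / (6) = 0.333
Iteration 2:
  p = (-7 - (-2)·-1.500 - (3)·0.333) / (8) = -1.375
  q = (-1 - (1)·-1.625 - (1)·0.333) / (4) = 0.073
  r = (-10 - (-4)·-1.625 - (-1)·-1.500) / (6) = -3.000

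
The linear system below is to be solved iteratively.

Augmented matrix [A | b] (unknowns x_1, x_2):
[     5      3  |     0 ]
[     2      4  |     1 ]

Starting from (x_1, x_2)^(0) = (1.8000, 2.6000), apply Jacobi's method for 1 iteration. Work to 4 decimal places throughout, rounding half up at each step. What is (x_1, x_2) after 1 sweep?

Iteration 1:
  x_1 = (0 - (3)·2.6000) / (5) = -1.5600
  x_2 = (1 - (2)·1.8000) / (4) = -0.6500

(-1.5600, -0.6500)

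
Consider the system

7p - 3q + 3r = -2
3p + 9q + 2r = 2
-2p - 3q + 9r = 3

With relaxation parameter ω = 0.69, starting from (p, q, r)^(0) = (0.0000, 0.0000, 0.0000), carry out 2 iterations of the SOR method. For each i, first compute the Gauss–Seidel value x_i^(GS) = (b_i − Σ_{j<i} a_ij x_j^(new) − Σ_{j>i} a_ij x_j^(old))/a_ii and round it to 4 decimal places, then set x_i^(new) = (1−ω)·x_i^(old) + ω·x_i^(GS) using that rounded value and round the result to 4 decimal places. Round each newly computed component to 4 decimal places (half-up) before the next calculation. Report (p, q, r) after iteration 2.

Iteration 1:
  p: GS value = (-2 - (-3)·0.0000 - (3)·0.0000) / (7) = -0.2857;  p ← (1−ω)·0.0000 + ω·-0.2857 = -0.1971
  q: GS value = (2 - (3)·-0.1971 - (2)·0.0000) / (9) = 0.2879;  q ← (1−ω)·0.0000 + ω·0.2879 = 0.1987
  r: GS value = (3 - (-2)·-0.1971 - (-3)·0.1987) / (9) = 0.3558;  r ← (1−ω)·0.0000 + ω·0.3558 = 0.2455
Iteration 2:
  p: GS value = (-2 - (-3)·0.1987 - (3)·0.2455) / (7) = -0.3058;  p ← (1−ω)·-0.1971 + ω·-0.3058 = -0.2721
  q: GS value = (2 - (3)·-0.2721 - (2)·0.2455) / (9) = 0.2584;  q ← (1−ω)·0.1987 + ω·0.2584 = 0.2399
  r: GS value = (3 - (-2)·-0.2721 - (-3)·0.2399) / (9) = 0.3528;  r ← (1−ω)·0.2455 + ω·0.3528 = 0.3195

(-0.2721, 0.2399, 0.3195)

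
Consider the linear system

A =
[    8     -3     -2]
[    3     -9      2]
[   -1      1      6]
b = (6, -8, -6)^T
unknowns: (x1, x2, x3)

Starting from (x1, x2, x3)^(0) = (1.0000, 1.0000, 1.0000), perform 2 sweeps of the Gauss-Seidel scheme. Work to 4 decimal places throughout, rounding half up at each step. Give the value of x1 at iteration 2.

Iteration 1:
  x1 = (6 - (-3)·1.0000 - (-2)·1.0000) / (8) = 1.3750
  x2 = (-8 - (3)·1.3750 - (2)·1.0000) / (-9) = 1.5694
  x3 = (-6 - (-1)·1.3750 - (1)·1.5694) / (6) = -1.0324
Iteration 2:
  x1 = (6 - (-3)·1.5694 - (-2)·-1.0324) / (8) = 1.0804
  x2 = (-8 - (3)·1.0804 - (2)·-1.0324) / (-9) = 1.0196
  x3 = (-6 - (-1)·1.0804 - (1)·1.0196) / (6) = -0.9899

1.0804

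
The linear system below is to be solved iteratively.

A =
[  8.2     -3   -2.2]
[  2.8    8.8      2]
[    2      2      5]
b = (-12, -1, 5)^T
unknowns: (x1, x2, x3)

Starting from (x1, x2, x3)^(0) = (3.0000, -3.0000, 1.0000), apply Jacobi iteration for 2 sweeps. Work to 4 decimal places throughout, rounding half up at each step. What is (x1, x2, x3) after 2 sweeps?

Iteration 1:
  x1 = (-12 - (-3)·-3.0000 - (-2.2)·1.0000) / (8.2) = -2.2927
  x2 = (-1 - (2.8)·3.0000 - (2)·1.0000) / (8.8) = -1.2955
  x3 = (5 - (2)·3.0000 - (2)·-3.0000) / (5) = 1.0000
Iteration 2:
  x1 = (-12 - (-3)·-1.2955 - (-2.2)·1.0000) / (8.2) = -1.6691
  x2 = (-1 - (2.8)·-2.2927 - (2)·1.0000) / (8.8) = 0.3886
  x3 = (5 - (2)·-2.2927 - (2)·-1.2955) / (5) = 2.4353

(-1.6691, 0.3886, 2.4353)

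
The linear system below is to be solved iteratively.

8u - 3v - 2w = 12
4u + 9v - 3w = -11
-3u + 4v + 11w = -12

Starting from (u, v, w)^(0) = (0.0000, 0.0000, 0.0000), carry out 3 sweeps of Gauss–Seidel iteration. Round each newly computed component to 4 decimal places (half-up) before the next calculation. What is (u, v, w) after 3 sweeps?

Iteration 1:
  u = (12 - (-3)·0.0000 - (-2)·0.0000) / (8) = 1.5000
  v = (-11 - (4)·1.5000 - (-3)·0.0000) / (9) = -1.8889
  w = (-12 - (-3)·1.5000 - (4)·-1.8889) / (11) = 0.0051
Iteration 2:
  u = (12 - (-3)·-1.8889 - (-2)·0.0051) / (8) = 0.7929
  v = (-11 - (4)·0.7929 - (-3)·0.0051) / (9) = -1.5729
  w = (-12 - (-3)·0.7929 - (4)·-1.5729) / (11) = -0.3027
Iteration 3:
  u = (12 - (-3)·-1.5729 - (-2)·-0.3027) / (8) = 0.8345
  v = (-11 - (4)·0.8345 - (-3)·-0.3027) / (9) = -1.6940
  w = (-12 - (-3)·0.8345 - (4)·-1.6940) / (11) = -0.2473

(0.8345, -1.6940, -0.2473)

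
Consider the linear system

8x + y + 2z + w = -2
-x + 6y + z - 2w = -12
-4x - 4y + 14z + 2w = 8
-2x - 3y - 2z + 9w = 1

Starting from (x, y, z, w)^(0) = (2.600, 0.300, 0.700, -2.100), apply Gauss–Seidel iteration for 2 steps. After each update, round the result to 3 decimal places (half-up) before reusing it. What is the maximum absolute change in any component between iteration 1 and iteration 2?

0.592

Iteration 1:
  x = (-2 - (1)·0.300 - (2)·0.700 - (1)·-2.100) / (8) = -0.200
  y = (-12 - (-1)·-0.200 - (1)·0.700 - (-2)·-2.100) / (6) = -2.850
  z = (8 - (-4)·-0.200 - (-4)·-2.850 - (2)·-2.100) / (14) = 0.000
  w = (1 - (-2)·-0.200 - (-3)·-2.850 - (-2)·0.000) / (9) = -0.883
Iteration 2:
  x = (-2 - (1)·-2.850 - (2)·0.000 - (1)·-0.883) / (8) = 0.217
  y = (-12 - (-1)·0.217 - (1)·0.000 - (-2)·-0.883) / (6) = -2.258
  z = (8 - (-4)·0.217 - (-4)·-2.258 - (2)·-0.883) / (14) = 0.114
  w = (1 - (-2)·0.217 - (-3)·-2.258 - (-2)·0.114) / (9) = -0.568
Change: (0.417, 0.592, 0.114, 0.315) → max |·| = 0.592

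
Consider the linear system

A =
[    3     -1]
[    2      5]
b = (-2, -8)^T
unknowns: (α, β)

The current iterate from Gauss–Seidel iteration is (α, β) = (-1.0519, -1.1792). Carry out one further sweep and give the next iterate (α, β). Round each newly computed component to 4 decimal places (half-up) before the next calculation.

One sweep:
  α = (-2 - (-1)·-1.1792) / (3) = -1.0597
  β = (-8 - (2)·-1.0597) / (5) = -1.1761

(-1.0597, -1.1761)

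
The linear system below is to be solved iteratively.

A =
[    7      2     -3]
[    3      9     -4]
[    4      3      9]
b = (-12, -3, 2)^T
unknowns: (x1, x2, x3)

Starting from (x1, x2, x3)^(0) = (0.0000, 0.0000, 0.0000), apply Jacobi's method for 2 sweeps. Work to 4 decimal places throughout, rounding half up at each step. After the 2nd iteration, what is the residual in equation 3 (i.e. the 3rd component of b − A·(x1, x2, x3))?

Iteration 1:
  x1 = (-12 - (2)·0.0000 - (-3)·0.0000) / (7) = -1.7143
  x2 = (-3 - (3)·0.0000 - (-4)·0.0000) / (9) = -0.3333
  x3 = (2 - (4)·0.0000 - (3)·0.0000) / (9) = 0.2222
Iteration 2:
  x1 = (-12 - (2)·-0.3333 - (-3)·0.2222) / (7) = -1.5238
  x2 = (-3 - (3)·-1.7143 - (-4)·0.2222) / (9) = 0.3369
  x3 = (2 - (4)·-1.7143 - (3)·-0.3333) / (9) = 1.0952
Residual b − A·x = (1.2784, 2.9201, -2.7723)

-2.7723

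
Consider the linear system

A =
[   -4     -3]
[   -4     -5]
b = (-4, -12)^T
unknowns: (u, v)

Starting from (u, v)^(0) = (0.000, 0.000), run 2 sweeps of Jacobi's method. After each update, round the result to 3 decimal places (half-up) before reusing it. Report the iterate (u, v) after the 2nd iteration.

Iteration 1:
  u = (-4 - (-3)·0.000) / (-4) = 1.000
  v = (-12 - (-4)·0.000) / (-5) = 2.400
Iteration 2:
  u = (-4 - (-3)·2.400) / (-4) = -0.800
  v = (-12 - (-4)·1.000) / (-5) = 1.600

(-0.800, 1.600)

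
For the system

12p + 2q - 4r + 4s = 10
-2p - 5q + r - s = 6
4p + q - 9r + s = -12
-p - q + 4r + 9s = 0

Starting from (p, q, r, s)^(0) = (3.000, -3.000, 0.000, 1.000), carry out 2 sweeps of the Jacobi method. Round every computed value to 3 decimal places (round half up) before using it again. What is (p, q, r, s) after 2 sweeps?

Iteration 1:
  p = (10 - (2)·-3.000 - (-4)·0.000 - (4)·1.000) / (12) = 1.000
  q = (6 - (-2)·3.000 - (1)·0.000 - (-1)·1.000) / (-5) = -2.600
  r = (-12 - (4)·3.000 - (1)·-3.000 - (1)·1.000) / (-9) = 2.444
  s = (0 - (-1)·3.000 - (-1)·-3.000 - (4)·0.000) / (9) = 0.000
Iteration 2:
  p = (10 - (2)·-2.600 - (-4)·2.444 - (4)·0.000) / (12) = 2.081
  q = (6 - (-2)·1.000 - (1)·2.444 - (-1)·0.000) / (-5) = -1.111
  r = (-12 - (4)·1.000 - (1)·-2.600 - (1)·0.000) / (-9) = 1.489
  s = (0 - (-1)·1.000 - (-1)·-2.600 - (4)·2.444) / (9) = -1.264

(2.081, -1.111, 1.489, -1.264)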